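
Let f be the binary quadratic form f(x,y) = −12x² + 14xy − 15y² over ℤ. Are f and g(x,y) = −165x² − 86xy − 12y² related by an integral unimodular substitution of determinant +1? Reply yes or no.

D₁ = -524, D₂ = -524
f is negative-definite; reduce −f:
−f: translate: b→10 (≡-14 mod 24), so (12,-14,15)→(12,10,13)
−f: reduced (well bottom): (12,10,13) with a≤c, −a<b≤a
flip sign back: reduced form of f is (-12,-10,-13)
g is negative-definite; reduce −g:
−g: flip: (165,86,12)→(12,-86,165)
−g: translate: b→10 (≡-86 mod 24), so (12,-86,165)→(12,10,13)
−g: reduced (well bottom): (12,10,13) with a≤c, −a<b≤a
flip sign back: reduced form of g is (-12,-10,-13)
reduced forms (-12, -10, -13) vs (-12, -10, -13) ⇒ equivalent

yes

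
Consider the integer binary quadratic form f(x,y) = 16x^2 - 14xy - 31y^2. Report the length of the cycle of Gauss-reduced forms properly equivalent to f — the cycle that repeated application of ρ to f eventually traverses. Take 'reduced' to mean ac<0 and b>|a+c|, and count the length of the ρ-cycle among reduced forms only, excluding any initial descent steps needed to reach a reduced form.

D = 2180, ⌊√D⌋ = 46
descent: ρ → (-31,14,16)
descent: ρ → (16,18,-29)  [lands on river]
river: ρ → (-29,40,5)
river: ρ → (5,40,-29)
river: ρ → (-29,18,16)
river: ρ → (16,46,-1)
river: ρ → (-1,46,16)
ρ-cycle length = 6 (tail of 2 descent steps not counted)

6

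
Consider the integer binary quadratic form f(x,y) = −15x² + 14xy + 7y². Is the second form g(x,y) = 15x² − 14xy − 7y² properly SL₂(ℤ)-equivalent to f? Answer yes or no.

D₁ = 616, D₂ = 616
river cycle of f (length 10): (7, 14, -15), (-15, 16, 6), (6, 20, -9), (-9, 16, 10), (10, 24, -1), (-1, 24, 10), (10, 16, -9), (-9, 20, 6), (6, 16, -15), (-15, 14, 7)
river cycle of g (length 10): (-7, 14, 15), (15, 16, -6), (-6, 20, 9), (9, 16, -10), (-10, 24, 1), (1, 24, -10), (-10, 16, 9), (9, 20, -6), (-6, 16, 15), (15, 14, -7)
cycles differ ⇒ inequivalent

no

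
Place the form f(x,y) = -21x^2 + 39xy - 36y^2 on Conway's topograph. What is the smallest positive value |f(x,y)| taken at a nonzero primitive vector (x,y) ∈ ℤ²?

translate: b→3 (≡-39 mod 42), so (21,-39,36)→(21,3,18)
flip: (21,3,18)→(18,-3,21)
reduced (well bottom): (18,-3,21) with a≤c, −a<b≤a
well minimum |f| = |-18| = 18 (negative-definite)

18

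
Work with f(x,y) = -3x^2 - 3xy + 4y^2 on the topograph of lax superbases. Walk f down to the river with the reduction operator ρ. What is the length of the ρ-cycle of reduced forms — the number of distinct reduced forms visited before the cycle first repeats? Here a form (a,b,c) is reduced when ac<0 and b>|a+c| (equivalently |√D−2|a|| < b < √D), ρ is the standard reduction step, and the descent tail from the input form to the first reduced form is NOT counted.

D = 57, ⌊√D⌋ = 7
descent: ρ → (4,3,-3)  [lands on river]
river: ρ → (-3,3,4)
river: ρ → (4,5,-2)
river: ρ → (-2,7,1)
river: ρ → (1,7,-2)
river: ρ → (-2,5,4)
ρ-cycle length = 6 (tail of 1 descent step not counted)

6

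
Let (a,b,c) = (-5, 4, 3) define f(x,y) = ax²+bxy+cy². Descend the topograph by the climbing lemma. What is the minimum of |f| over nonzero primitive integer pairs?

river: ρ → (3,8,-1)
river: ρ → (-1,8,3)
river: ρ → (3,4,-5)
river: ρ → (-5,6,2)
river: ρ → (2,6,-5)
river: ρ → (-5,4,3)
closes: descent 0, river 6
min |a| on river = 1

1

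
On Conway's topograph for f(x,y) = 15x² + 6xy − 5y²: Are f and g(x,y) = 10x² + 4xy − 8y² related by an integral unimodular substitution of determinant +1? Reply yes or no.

D₁ = 336, D₂ = 336
river cycle of f (length 4): (-5, 14, 7), (7, 14, -5), (-5, 16, 4), (4, 16, -5)
river cycle of g (length 6): (-8, 12, 6), (6, 12, -8), (-8, 4, 10), (10, 16, -2), (-2, 16, 10), (10, 4, -8)
cycles differ ⇒ inequivalent

no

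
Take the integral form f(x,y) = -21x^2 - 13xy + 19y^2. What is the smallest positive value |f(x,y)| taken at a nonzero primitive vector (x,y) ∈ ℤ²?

descent: ρ → (19,13,-21)  [lands on river]
river: ρ → (-21,29,11)
river: ρ → (11,37,-9)
river: ρ → (-9,35,15)
river: ρ → (15,25,-19)
river: ρ → (-19,13,21)
river: ρ → (21,29,-11)
river: ρ → (-11,37,9)
river: ρ → (9,35,-15)
river: ρ → (-15,25,19)
closes: descent 1, river 10
min |a| on river = 9

9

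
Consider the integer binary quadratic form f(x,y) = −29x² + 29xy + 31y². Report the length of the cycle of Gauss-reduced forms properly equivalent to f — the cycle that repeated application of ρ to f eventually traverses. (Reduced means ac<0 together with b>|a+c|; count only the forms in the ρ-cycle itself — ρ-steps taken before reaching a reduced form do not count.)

D = 4437, ⌊√D⌋ = 66
river: ρ → (31,33,-27)
river: ρ → (-27,21,37)
river: ρ → (37,53,-11)
river: ρ → (-11,57,27)
river: ρ → (27,51,-17)
river: ρ → (-17,51,27)
river: ρ → (27,57,-11)
river: ρ → (-11,53,37)
river: ρ → (37,21,-27)
river: ρ → (-27,33,31)
river: ρ → (31,29,-29)
river: ρ → (-29,29,31)
ρ-cycle length = 12 (tail of 0 descent steps not counted)

12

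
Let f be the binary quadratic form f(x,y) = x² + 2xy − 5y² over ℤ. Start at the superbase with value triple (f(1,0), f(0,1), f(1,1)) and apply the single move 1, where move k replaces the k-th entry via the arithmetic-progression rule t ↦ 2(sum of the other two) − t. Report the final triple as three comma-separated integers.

start (1,-5,-2) = (f(1,0),f(0,1),f(1,1))
replace slot 1: 2·((-5)+(-2)) − 1 = -15 → (-15,-5,-2)

-15,-5,-2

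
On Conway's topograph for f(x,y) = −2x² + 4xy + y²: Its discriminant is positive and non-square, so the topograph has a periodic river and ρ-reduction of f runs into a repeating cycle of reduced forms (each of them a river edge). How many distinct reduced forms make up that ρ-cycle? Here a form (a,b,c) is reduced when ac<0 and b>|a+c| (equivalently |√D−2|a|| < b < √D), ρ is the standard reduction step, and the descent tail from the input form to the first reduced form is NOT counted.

D = 24, ⌊√D⌋ = 4
river: ρ → (1,4,-2)
river: ρ → (-2,4,1)
ρ-cycle length = 2 (tail of 0 descent steps not counted)

2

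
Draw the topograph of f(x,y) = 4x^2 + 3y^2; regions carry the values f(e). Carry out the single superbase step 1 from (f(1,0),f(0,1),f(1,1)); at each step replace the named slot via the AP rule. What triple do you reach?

start (4,3,7) = (f(1,0),f(0,1),f(1,1))
replace slot 1: 2·(3+7) − 4 = 16 → (16,3,7)

16,3,7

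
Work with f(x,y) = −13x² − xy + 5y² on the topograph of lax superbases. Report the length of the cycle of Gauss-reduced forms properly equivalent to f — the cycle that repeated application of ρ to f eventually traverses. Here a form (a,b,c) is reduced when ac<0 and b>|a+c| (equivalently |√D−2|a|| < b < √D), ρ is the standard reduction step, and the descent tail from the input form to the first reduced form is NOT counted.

D = 261, ⌊√D⌋ = 16
descent: ρ → (5,11,-7)  [lands on river]
river: ρ → (-7,3,9)
river: ρ → (9,15,-1)
river: ρ → (-1,15,9)
river: ρ → (9,3,-7)
river: ρ → (-7,11,5)
river: ρ → (5,9,-9)
river: ρ → (-9,9,5)
ρ-cycle length = 8 (tail of 1 descent step not counted)

8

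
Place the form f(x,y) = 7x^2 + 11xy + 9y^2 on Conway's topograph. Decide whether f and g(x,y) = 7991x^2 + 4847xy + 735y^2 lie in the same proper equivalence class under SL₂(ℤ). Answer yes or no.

D₁ = -131, D₂ = -131
f: translate: b→-3 (≡11 mod 14), so (7,11,9)→(7,-3,5)
f: flip: (7,-3,5)→(5,3,7)
f: reduced (well bottom): (5,3,7) with a≤c, −a<b≤a
g: flip: (7991,4847,735)→(735,-4847,7991)
g: translate: b→-437 (≡-4847 mod 1470), so (735,-4847,7991)→(735,-437,65)
g: flip: (735,-437,65)→(65,437,735)
g: translate: b→47 (≡437 mod 130), so (65,437,735)→(65,47,9)
g: flip: (65,47,9)→(9,-47,65)
g: translate: b→7 (≡-47 mod 18), so (9,-47,65)→(9,7,5)
g: flip: (9,7,5)→(5,-7,9)
g: translate: b→3 (≡-7 mod 10), so (5,-7,9)→(5,3,7)
g: reduced (well bottom): (5,3,7) with a≤c, −a<b≤a
reduced forms (5, 3, 7) vs (5, 3, 7) ⇒ equivalent

yes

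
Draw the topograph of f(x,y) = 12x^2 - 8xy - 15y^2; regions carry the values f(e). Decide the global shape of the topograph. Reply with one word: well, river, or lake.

D = b²−4ac = (-8)² − 4·12·(-15) = 784
D = 28² is a perfect square ⇒ form factors over ℤ ⇒ lakes

lake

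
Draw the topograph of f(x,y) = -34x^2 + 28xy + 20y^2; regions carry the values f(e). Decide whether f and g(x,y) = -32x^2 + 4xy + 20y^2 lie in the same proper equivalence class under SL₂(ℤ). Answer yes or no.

D₁ = 3504, D₂ = 2576
discriminants differ ⇒ not SL₂(ℤ)-equivalent

no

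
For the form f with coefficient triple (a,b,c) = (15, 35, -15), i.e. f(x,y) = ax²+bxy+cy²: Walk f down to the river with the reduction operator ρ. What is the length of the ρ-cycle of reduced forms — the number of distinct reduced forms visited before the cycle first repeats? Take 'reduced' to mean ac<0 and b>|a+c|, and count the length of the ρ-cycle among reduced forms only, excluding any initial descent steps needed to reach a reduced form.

D = 2125, ⌊√D⌋ = 46
river: ρ → (-15,25,25)
river: ρ → (25,25,-15)
river: ρ → (-15,35,15)
river: ρ → (15,25,-25)
river: ρ → (-25,25,15)
river: ρ → (15,35,-15)
ρ-cycle length = 6 (tail of 0 descent steps not counted)

6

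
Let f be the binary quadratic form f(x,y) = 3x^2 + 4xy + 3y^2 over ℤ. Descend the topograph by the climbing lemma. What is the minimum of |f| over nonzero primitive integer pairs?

translate: b→-2 (≡4 mod 6), so (3,4,3)→(3,-2,2)
flip: (3,-2,2)→(2,2,3)
reduced (well bottom): (2,2,3) with a≤c, −a<b≤a
well minimum = a = 2

2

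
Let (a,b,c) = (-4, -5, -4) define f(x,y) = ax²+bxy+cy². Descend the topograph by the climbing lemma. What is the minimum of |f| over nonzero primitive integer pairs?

translate: b→-3 (≡5 mod 8), so (4,5,4)→(4,-3,3)
flip: (4,-3,3)→(3,3,4)
reduced (well bottom): (3,3,4) with a≤c, −a<b≤a
well minimum |f| = |-3| = 3 (negative-definite)

3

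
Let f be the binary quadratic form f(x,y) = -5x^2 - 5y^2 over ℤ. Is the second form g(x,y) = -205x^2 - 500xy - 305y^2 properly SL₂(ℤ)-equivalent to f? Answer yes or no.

D₁ = -100, D₂ = -100
f is negative-definite; reduce −f:
−f: reduced (well bottom): (5,0,5) with a≤c, −a<b≤a
flip sign back: reduced form of f is (-5,0,-5)
g is negative-definite; reduce −g:
−g: translate: b→90 (≡500 mod 410), so (205,500,305)→(205,90,10)
−g: flip: (205,90,10)→(10,-90,205)
−g: translate: b→10 (≡-90 mod 20), so (10,-90,205)→(10,10,5)
−g: flip: (10,10,5)→(5,-10,10)
−g: translate: b→0 (≡-10 mod 10), so (5,-10,10)→(5,0,5)
−g: reduced (well bottom): (5,0,5) with a≤c, −a<b≤a
flip sign back: reduced form of g is (-5,0,-5)
reduced forms (-5, 0, -5) vs (-5, 0, -5) ⇒ equivalent

yes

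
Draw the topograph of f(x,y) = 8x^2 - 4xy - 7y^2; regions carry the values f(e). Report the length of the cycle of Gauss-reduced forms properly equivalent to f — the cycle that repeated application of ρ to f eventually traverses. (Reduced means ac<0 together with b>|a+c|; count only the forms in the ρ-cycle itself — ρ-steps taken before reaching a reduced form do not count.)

D = 240, ⌊√D⌋ = 15
descent: ρ → (-7,4,8)  [lands on river]
river: ρ → (8,12,-3)
river: ρ → (-3,12,8)
river: ρ → (8,4,-7)
river: ρ → (-7,10,5)
river: ρ → (5,10,-7)
ρ-cycle length = 6 (tail of 1 descent step not counted)

6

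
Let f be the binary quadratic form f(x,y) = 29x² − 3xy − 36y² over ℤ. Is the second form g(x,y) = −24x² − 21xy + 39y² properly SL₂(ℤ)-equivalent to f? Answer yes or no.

D₁ = 4185, D₂ = 4185
river cycle of f (length 28): (29, 55, -10), (-10, 45, 54), (54, 63, -1), (-1, 63, 54), (54, 45, -10), (-10, 55, 29), (29, 61, -4), (-4, 59, 44), (44, 29, -19), (-19, 47, 26), … (18 more)
river cycle of g (length 10): (39, 21, -24), (-24, 27, 36), (36, 45, -15), (-15, 45, 36), (36, 27, -24), (-24, 21, 39), (39, 57, -6), (-6, 63, 9), (9, 63, -6), (-6, 57, 39)
cycles differ ⇒ inequivalent

no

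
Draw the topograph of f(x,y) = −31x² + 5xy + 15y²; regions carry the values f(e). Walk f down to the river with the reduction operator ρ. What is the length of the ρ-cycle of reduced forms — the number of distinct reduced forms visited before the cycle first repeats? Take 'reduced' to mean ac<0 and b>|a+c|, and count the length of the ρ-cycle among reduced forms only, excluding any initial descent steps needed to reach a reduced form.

D = 1885, ⌊√D⌋ = 43
descent: ρ → (15,25,-21)  [lands on river]
river: ρ → (-21,17,19)
river: ρ → (19,21,-19)
river: ρ → (-19,17,21)
river: ρ → (21,25,-15)
river: ρ → (-15,35,11)
river: ρ → (11,31,-21)
river: ρ → (-21,11,21)
river: ρ → (21,31,-11)
river: ρ → (-11,35,15)
ρ-cycle length = 10 (tail of 1 descent step not counted)

10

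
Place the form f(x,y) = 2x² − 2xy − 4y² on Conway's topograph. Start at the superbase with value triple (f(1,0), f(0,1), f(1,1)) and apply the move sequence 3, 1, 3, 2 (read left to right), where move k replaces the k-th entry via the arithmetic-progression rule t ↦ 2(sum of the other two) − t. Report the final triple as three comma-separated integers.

start (2,-4,-4) = (f(1,0),f(0,1),f(1,1))
replace slot 3: 2·(2+(-4)) − (-4) = 0 → (2,-4,0)
replace slot 1: 2·((-4)+0) − 2 = -10 → (-10,-4,0)
replace slot 3: 2·((-10)+(-4)) − 0 = -28 → (-10,-4,-28)
replace slot 2: 2·((-10)+(-28)) − (-4) = -72 → (-10,-72,-28)

-10,-72,-28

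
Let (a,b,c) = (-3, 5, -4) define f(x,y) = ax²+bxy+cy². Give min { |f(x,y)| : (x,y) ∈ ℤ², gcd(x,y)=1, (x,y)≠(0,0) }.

translate: b→1 (≡-5 mod 6), so (3,-5,4)→(3,1,2)
flip: (3,1,2)→(2,-1,3)
reduced (well bottom): (2,-1,3) with a≤c, −a<b≤a
well minimum |f| = |-2| = 2 (negative-definite)

2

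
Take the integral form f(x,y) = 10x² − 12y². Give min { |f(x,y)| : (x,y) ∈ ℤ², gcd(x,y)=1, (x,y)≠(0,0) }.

descent: ρ → (-12,0,10)
descent: ρ → (10,20,-2)  [lands on river]
river: ρ → (-2,20,10)
closes: descent 2, river 2
min |a| on river = 2

2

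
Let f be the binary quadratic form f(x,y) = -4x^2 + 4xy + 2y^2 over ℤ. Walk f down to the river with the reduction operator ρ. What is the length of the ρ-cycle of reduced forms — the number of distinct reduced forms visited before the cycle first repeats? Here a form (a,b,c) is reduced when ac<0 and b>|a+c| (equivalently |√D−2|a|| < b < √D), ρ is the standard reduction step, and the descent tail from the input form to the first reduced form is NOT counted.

D = 48, ⌊√D⌋ = 6
river: ρ → (2,4,-4)
river: ρ → (-4,4,2)
ρ-cycle length = 2 (tail of 0 descent steps not counted)

2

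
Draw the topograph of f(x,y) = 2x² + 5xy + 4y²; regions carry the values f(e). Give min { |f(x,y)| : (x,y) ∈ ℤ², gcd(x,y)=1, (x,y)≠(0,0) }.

translate: b→1 (≡5 mod 4), so (2,5,4)→(2,1,1)
flip: (2,1,1)→(1,-1,2)
translate: b→1 (≡-1 mod 2), so (1,-1,2)→(1,1,2)
reduced (well bottom): (1,1,2) with a≤c, −a<b≤a
well minimum = a = 1

1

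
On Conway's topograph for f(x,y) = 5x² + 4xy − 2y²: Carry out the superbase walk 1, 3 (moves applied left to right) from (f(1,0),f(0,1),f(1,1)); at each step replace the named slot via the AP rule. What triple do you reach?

start (5,-2,7) = (f(1,0),f(0,1),f(1,1))
replace slot 1: 2·((-2)+7) − 5 = 5 → (5,-2,7)
replace slot 3: 2·(5+(-2)) − 7 = -1 → (5,-2,-1)

5,-2,-1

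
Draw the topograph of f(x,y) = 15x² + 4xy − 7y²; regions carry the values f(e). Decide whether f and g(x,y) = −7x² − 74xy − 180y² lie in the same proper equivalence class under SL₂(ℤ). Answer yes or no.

D₁ = 436, D₂ = 436
river cycle of f (length 30): (-7, 10, 12), (12, 14, -5), (-5, 16, 9), (9, 20, -1), (-1, 20, 9), (9, 16, -5), (-5, 14, 12), (12, 10, -7), (-7, 18, 4), (4, 14, -15), … (20 more)
river cycle of g (length 30): (-7, 10, 12), (12, 14, -5), (-5, 16, 9), (9, 20, -1), (-1, 20, 9), (9, 16, -5), (-5, 14, 12), (12, 10, -7), (-7, 18, 4), (4, 14, -15), … (20 more)
cycles coincide ⇒ equivalent

yes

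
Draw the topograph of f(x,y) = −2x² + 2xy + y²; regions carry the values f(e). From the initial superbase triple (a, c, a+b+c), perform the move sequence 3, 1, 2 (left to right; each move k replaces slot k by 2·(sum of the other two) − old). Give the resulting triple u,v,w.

start (-2,1,1) = (f(1,0),f(0,1),f(1,1))
replace slot 3: 2·((-2)+1) − 1 = -3 → (-2,1,-3)
replace slot 1: 2·(1+(-3)) − (-2) = -2 → (-2,1,-3)
replace slot 2: 2·((-2)+(-3)) − 1 = -11 → (-2,-11,-3)

-2,-11,-3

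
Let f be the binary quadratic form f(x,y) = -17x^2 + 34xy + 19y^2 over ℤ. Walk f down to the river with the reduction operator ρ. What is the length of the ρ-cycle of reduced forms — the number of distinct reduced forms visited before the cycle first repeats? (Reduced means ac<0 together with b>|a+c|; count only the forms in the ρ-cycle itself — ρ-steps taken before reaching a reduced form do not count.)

D = 2448, ⌊√D⌋ = 49
river: ρ → (19,42,-9)
river: ρ → (-9,48,4)
river: ρ → (4,48,-9)
river: ρ → (-9,42,19)
river: ρ → (19,34,-17)
river: ρ → (-17,34,19)
ρ-cycle length = 6 (tail of 0 descent steps not counted)

6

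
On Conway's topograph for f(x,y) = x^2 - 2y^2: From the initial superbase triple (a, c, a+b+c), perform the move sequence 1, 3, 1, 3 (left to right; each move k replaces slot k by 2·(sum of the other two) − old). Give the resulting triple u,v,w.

start (1,-2,-1) = (f(1,0),f(0,1),f(1,1))
replace slot 1: 2·((-2)+(-1)) − 1 = -7 → (-7,-2,-1)
replace slot 3: 2·((-7)+(-2)) − (-1) = -17 → (-7,-2,-17)
replace slot 1: 2·((-2)+(-17)) − (-7) = -31 → (-31,-2,-17)
replace slot 3: 2·((-31)+(-2)) − (-17) = -49 → (-31,-2,-49)

-31,-2,-49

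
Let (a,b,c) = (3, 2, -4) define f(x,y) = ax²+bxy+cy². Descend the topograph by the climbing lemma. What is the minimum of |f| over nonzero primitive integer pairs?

river: ρ → (-4,6,1)
river: ρ → (1,6,-4)
river: ρ → (-4,2,3)
river: ρ → (3,4,-3)
river: ρ → (-3,2,4)
river: ρ → (4,6,-1)
river: ρ → (-1,6,4)
river: ρ → (4,2,-3)
river: ρ → (-3,4,3)
river: ρ → (3,2,-4)
closes: descent 0, river 10
min |a| on river = 1

1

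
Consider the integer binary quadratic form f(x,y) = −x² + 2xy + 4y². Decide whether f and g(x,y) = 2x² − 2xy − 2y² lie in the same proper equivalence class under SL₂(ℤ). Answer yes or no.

D₁ = 20, D₂ = 20
river cycle of f (length 2): (-1, 4, 1), (1, 4, -1)
river cycle of g (length 2): (-2, 2, 2), (2, 2, -2)
cycles differ ⇒ inequivalent

no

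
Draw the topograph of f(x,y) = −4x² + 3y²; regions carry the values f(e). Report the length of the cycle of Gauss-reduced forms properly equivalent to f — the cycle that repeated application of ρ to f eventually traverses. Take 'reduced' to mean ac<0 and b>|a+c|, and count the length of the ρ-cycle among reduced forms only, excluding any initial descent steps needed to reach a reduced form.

D = 48, ⌊√D⌋ = 6
descent: ρ → (3,6,-1)  [lands on river]
river: ρ → (-1,6,3)
ρ-cycle length = 2 (tail of 1 descent step not counted)

2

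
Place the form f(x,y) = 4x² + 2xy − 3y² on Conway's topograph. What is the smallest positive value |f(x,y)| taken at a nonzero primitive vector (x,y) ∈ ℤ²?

river: ρ → (-3,4,3)
river: ρ → (3,2,-4)
river: ρ → (-4,6,1)
river: ρ → (1,6,-4)
river: ρ → (-4,2,3)
river: ρ → (3,4,-3)
river: ρ → (-3,2,4)
river: ρ → (4,6,-1)
river: ρ → (-1,6,4)
river: ρ → (4,2,-3)
closes: descent 0, river 10
min |a| on river = 1

1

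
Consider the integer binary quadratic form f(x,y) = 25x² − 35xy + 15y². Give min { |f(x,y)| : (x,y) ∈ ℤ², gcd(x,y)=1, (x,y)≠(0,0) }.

translate: b→15 (≡-35 mod 50), so (25,-35,15)→(25,15,5)
flip: (25,15,5)→(5,-15,25)
translate: b→5 (≡-15 mod 10), so (5,-15,25)→(5,5,15)
reduced (well bottom): (5,5,15) with a≤c, −a<b≤a
well minimum = a = 5

5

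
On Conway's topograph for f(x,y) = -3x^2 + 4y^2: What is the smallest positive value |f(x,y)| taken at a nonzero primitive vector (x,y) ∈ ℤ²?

descent: ρ → (4,0,-3)
descent: ρ → (-3,6,1)  [lands on river]
river: ρ → (1,6,-3)
closes: descent 2, river 2
min |a| on river = 1

1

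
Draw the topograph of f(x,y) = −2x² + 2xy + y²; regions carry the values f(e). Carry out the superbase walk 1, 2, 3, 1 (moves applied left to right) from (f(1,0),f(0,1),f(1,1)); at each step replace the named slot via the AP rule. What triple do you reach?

start (-2,1,1) = (f(1,0),f(0,1),f(1,1))
replace slot 1: 2·(1+1) − (-2) = 6 → (6,1,1)
replace slot 2: 2·(6+1) − 1 = 13 → (6,13,1)
replace slot 3: 2·(6+13) − 1 = 37 → (6,13,37)
replace slot 1: 2·(13+37) − 6 = 94 → (94,13,37)

94,13,37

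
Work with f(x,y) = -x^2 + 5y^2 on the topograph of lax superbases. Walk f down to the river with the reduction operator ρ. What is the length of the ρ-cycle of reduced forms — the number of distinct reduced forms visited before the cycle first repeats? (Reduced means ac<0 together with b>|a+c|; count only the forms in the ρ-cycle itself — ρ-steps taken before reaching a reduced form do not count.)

D = 20, ⌊√D⌋ = 4
descent: ρ → (5,0,-1)
descent: ρ → (-1,4,1)  [lands on river]
river: ρ → (1,4,-1)
ρ-cycle length = 2 (tail of 2 descent steps not counted)

2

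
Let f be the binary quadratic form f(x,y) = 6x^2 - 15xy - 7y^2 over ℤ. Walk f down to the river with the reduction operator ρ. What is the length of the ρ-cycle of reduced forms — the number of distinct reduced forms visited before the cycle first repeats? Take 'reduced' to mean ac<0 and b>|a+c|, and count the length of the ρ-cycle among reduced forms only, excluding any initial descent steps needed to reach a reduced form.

D = 393, ⌊√D⌋ = 19
descent: ρ → (-7,15,6)  [lands on river]
river: ρ → (6,9,-13)
river: ρ → (-13,17,2)
river: ρ → (2,19,-4)
river: ρ → (-4,13,14)
river: ρ → (14,15,-3)
river: ρ → (-3,15,14)
river: ρ → (14,13,-4)
river: ρ → (-4,19,2)
river: ρ → (2,17,-13)
river: ρ → (-13,9,6)
river: ρ → (6,15,-7)
river: ρ → (-7,13,8)
river: ρ → (8,19,-1)
river: ρ → (-1,19,8)
river: ρ → (8,13,-7)
ρ-cycle length = 16 (tail of 1 descent step not counted)

16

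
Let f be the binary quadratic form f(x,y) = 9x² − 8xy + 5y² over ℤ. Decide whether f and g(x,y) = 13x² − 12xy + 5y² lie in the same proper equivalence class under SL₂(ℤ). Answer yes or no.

D₁ = -116, D₂ = -116
f: flip: (9,-8,5)→(5,8,9)
f: translate: b→-2 (≡8 mod 10), so (5,8,9)→(5,-2,6)
f: reduced (well bottom): (5,-2,6) with a≤c, −a<b≤a
g: flip: (13,-12,5)→(5,12,13)
g: translate: b→2 (≡12 mod 10), so (5,12,13)→(5,2,6)
g: reduced (well bottom): (5,2,6) with a≤c, −a<b≤a
reduced forms (5, -2, 6) vs (5, 2, 6) ⇒ inequivalent

no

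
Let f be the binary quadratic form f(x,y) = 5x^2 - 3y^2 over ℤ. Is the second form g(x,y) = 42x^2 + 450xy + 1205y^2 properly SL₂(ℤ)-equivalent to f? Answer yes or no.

D₁ = 60, D₂ = 60
river cycle of f (length 2): (-3, 6, 2), (2, 6, -3)
river cycle of g (length 2): (-3, 6, 2), (2, 6, -3)
cycles coincide ⇒ equivalent

yes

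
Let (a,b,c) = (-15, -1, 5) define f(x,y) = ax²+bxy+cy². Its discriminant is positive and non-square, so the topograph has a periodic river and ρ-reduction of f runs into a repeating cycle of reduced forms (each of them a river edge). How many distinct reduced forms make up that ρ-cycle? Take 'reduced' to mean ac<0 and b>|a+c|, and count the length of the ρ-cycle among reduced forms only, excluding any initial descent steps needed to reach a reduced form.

D = 301, ⌊√D⌋ = 17
descent: ρ → (5,11,-9)  [lands on river]
river: ρ → (-9,7,7)
river: ρ → (7,7,-9)
river: ρ → (-9,11,5)
river: ρ → (5,9,-11)
river: ρ → (-11,13,3)
river: ρ → (3,17,-1)
river: ρ → (-1,17,3)
river: ρ → (3,13,-11)
river: ρ → (-11,9,5)
ρ-cycle length = 10 (tail of 1 descent step not counted)

10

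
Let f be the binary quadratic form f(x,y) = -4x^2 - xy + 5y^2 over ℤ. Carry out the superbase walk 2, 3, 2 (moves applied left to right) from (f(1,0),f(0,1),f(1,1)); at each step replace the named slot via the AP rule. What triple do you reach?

start (-4,5,0) = (f(1,0),f(0,1),f(1,1))
replace slot 2: 2·((-4)+0) − 5 = -13 → (-4,-13,0)
replace slot 3: 2·((-4)+(-13)) − 0 = -34 → (-4,-13,-34)
replace slot 2: 2·((-4)+(-34)) − (-13) = -63 → (-4,-63,-34)

-4,-63,-34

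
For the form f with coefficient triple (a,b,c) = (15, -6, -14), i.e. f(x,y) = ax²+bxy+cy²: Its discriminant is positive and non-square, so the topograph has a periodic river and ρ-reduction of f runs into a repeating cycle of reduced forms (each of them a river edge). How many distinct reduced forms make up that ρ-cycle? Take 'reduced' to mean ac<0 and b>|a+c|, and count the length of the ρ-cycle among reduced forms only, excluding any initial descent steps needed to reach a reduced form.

D = 876, ⌊√D⌋ = 29
descent: ρ → (-14,6,15)  [lands on river]
river: ρ → (15,24,-5)
river: ρ → (-5,26,10)
river: ρ → (10,14,-17)
river: ρ → (-17,20,7)
river: ρ → (7,22,-14)
ρ-cycle length = 6 (tail of 1 descent step not counted)

6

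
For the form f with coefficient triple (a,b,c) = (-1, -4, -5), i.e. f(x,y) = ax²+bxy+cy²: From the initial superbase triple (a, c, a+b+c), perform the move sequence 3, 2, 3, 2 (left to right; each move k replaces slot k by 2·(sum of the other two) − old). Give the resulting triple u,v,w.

start (-1,-5,-10) = (f(1,0),f(0,1),f(1,1))
replace slot 3: 2·((-1)+(-5)) − (-10) = -2 → (-1,-5,-2)
replace slot 2: 2·((-1)+(-2)) − (-5) = -1 → (-1,-1,-2)
replace slot 3: 2·((-1)+(-1)) − (-2) = -2 → (-1,-1,-2)
replace slot 2: 2·((-1)+(-2)) − (-1) = -5 → (-1,-5,-2)

-1,-5,-2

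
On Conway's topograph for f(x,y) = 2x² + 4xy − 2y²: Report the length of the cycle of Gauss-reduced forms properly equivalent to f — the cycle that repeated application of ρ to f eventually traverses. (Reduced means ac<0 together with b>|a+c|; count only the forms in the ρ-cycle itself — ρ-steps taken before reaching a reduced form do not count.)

D = 32, ⌊√D⌋ = 5
river: ρ → (-2,4,2)
river: ρ → (2,4,-2)
ρ-cycle length = 2 (tail of 0 descent steps not counted)

2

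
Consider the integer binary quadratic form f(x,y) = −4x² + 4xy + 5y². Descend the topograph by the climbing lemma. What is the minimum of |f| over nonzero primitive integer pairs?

river: ρ → (5,6,-3)
river: ρ → (-3,6,5)
river: ρ → (5,4,-4)
river: ρ → (-4,4,5)
closes: descent 0, river 4
min |a| on river = 3

3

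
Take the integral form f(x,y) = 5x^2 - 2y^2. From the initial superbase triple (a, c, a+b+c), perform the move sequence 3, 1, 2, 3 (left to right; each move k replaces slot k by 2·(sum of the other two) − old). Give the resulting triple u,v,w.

start (5,-2,3) = (f(1,0),f(0,1),f(1,1))
replace slot 3: 2·(5+(-2)) − 3 = 3 → (5,-2,3)
replace slot 1: 2·((-2)+3) − 5 = -3 → (-3,-2,3)
replace slot 2: 2·((-3)+3) − (-2) = 2 → (-3,2,3)
replace slot 3: 2·((-3)+2) − 3 = -5 → (-3,2,-5)

-3,2,-5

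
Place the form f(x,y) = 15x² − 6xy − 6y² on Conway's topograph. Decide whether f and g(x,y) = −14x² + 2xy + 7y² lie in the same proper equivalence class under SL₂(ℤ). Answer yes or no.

D₁ = 396, D₂ = 396
river cycle of f (length 2): (-6, 18, 3), (3, 18, -6)
river cycle of g (length 4): (7, 12, -9), (-9, 6, 10), (10, 14, -5), (-5, 16, 7)
cycles differ ⇒ inequivalent

no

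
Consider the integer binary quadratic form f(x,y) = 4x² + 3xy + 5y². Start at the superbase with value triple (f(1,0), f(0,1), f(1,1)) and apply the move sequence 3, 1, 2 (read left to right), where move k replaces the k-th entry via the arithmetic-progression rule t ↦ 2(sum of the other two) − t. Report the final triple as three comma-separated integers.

start (4,5,12) = (f(1,0),f(0,1),f(1,1))
replace slot 3: 2·(4+5) − 12 = 6 → (4,5,6)
replace slot 1: 2·(5+6) − 4 = 18 → (18,5,6)
replace slot 2: 2·(18+6) − 5 = 43 → (18,43,6)

18,43,6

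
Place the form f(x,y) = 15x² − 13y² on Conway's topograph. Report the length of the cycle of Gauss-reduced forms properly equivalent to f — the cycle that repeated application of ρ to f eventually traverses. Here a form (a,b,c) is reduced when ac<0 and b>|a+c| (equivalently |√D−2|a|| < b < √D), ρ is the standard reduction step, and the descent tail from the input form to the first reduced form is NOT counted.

D = 780, ⌊√D⌋ = 27
descent: ρ → (-13,26,2)  [lands on river]
river: ρ → (2,26,-13)
ρ-cycle length = 2 (tail of 1 descent step not counted)

2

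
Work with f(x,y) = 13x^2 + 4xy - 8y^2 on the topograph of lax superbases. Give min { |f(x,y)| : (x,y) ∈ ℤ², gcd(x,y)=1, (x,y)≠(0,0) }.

descent: ρ → (-8,12,9)  [lands on river]
river: ρ → (9,6,-11)
river: ρ → (-11,16,4)
river: ρ → (4,16,-11)
river: ρ → (-11,6,9)
river: ρ → (9,12,-8)
river: ρ → (-8,20,1)
river: ρ → (1,20,-8)
closes: descent 1, river 8
min |a| on river = 1

1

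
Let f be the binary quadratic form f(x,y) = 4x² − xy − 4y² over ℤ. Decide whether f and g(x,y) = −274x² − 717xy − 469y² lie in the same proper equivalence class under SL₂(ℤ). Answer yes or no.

D₁ = 65, D₂ = 65
river cycle of f (length 6): (-4, 1, 4), (4, 7, -1), (-1, 7, 4), (4, 1, -4), (-4, 7, 1), (1, 7, -4)
river cycle of g (length 6): (-1, 7, 4), (4, 1, -4), (-4, 7, 1), (1, 7, -4), (-4, 1, 4), (4, 7, -1)
cycles coincide ⇒ equivalent

yes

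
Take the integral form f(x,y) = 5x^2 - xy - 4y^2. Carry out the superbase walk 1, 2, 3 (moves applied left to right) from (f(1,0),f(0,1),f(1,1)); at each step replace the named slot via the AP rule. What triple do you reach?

start (5,-4,0) = (f(1,0),f(0,1),f(1,1))
replace slot 1: 2·((-4)+0) − 5 = -13 → (-13,-4,0)
replace slot 2: 2·((-13)+0) − (-4) = -22 → (-13,-22,0)
replace slot 3: 2·((-13)+(-22)) − 0 = -70 → (-13,-22,-70)

-13,-22,-70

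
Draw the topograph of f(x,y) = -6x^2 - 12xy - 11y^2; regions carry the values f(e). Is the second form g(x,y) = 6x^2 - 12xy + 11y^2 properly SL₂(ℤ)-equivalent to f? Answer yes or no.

D₁ = -120, D₂ = -120
f is negative-definite; reduce −f:
−f: translate: b→0 (≡12 mod 12), so (6,12,11)→(6,0,5)
−f: flip: (6,0,5)→(5,0,6)
−f: reduced (well bottom): (5,0,6) with a≤c, −a<b≤a
flip sign back: reduced form of f is (-5,0,-6)
g: translate: b→0 (≡-12 mod 12), so (6,-12,11)→(6,0,5)
g: flip: (6,0,5)→(5,0,6)
g: reduced (well bottom): (5,0,6) with a≤c, −a<b≤a
reduced forms (-5, 0, -6) vs (5, 0, 6) ⇒ inequivalent

no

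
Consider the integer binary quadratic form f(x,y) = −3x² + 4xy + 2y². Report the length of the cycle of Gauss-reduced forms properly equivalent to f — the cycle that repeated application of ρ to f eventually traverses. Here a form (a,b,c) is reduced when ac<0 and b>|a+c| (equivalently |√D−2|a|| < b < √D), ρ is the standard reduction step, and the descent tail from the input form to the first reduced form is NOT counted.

D = 40, ⌊√D⌋ = 6
river: ρ → (2,4,-3)
river: ρ → (-3,2,3)
river: ρ → (3,4,-2)
river: ρ → (-2,4,3)
river: ρ → (3,2,-3)
river: ρ → (-3,4,2)
ρ-cycle length = 6 (tail of 0 descent steps not counted)

6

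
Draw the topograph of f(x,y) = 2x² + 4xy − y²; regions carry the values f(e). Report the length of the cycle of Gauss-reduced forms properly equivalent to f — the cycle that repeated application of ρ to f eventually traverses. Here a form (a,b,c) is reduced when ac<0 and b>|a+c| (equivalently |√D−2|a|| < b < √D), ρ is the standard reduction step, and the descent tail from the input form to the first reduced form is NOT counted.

D = 24, ⌊√D⌋ = 4
river: ρ → (-1,4,2)
river: ρ → (2,4,-1)
ρ-cycle length = 2 (tail of 0 descent steps not counted)

2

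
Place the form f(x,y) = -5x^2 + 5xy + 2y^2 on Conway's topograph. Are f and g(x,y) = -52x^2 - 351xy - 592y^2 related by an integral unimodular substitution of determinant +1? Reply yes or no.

D₁ = 65, D₂ = 65
river cycle of f (length 6): (2, 7, -2), (-2, 5, 5), (5, 5, -2), (-2, 7, 2), (2, 5, -5), (-5, 5, 2)
river cycle of g (length 6): (2, 7, -2), (-2, 5, 5), (5, 5, -2), (-2, 7, 2), (2, 5, -5), (-5, 5, 2)
cycles coincide ⇒ equivalent

yes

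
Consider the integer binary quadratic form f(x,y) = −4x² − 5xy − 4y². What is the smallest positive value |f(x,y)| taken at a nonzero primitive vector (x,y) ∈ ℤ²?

translate: b→-3 (≡5 mod 8), so (4,5,4)→(4,-3,3)
flip: (4,-3,3)→(3,3,4)
reduced (well bottom): (3,3,4) with a≤c, −a<b≤a
well minimum |f| = |-3| = 3 (negative-definite)

3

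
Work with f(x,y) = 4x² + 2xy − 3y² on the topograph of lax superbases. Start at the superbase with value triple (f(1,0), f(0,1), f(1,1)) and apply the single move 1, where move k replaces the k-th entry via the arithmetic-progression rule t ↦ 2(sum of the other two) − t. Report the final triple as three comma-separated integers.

start (4,-3,3) = (f(1,0),f(0,1),f(1,1))
replace slot 1: 2·((-3)+3) − 4 = -4 → (-4,-3,3)

-4,-3,3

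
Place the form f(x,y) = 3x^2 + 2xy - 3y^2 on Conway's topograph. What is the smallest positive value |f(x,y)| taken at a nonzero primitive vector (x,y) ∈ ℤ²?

river: ρ → (-3,4,2)
river: ρ → (2,4,-3)
river: ρ → (-3,2,3)
river: ρ → (3,4,-2)
river: ρ → (-2,4,3)
river: ρ → (3,2,-3)
closes: descent 0, river 6
min |a| on river = 2

2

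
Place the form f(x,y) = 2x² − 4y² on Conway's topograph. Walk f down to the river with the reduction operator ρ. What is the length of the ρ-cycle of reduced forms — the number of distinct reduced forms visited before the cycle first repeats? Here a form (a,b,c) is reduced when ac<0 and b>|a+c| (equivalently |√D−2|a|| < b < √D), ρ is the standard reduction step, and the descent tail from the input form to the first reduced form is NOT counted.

D = 32, ⌊√D⌋ = 5
descent: ρ → (-4,0,2)
descent: ρ → (2,4,-2)  [lands on river]
river: ρ → (-2,4,2)
ρ-cycle length = 2 (tail of 2 descent steps not counted)

2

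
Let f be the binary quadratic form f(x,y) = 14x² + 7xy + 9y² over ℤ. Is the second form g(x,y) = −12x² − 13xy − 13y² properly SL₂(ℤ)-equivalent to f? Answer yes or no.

D₁ = -455, D₂ = -455
f: flip: (14,7,9)→(9,-7,14)
f: reduced (well bottom): (9,-7,14) with a≤c, −a<b≤a
g is negative-definite; reduce −g:
−g: translate: b→-11 (≡13 mod 24), so (12,13,13)→(12,-11,12)
−g: flip: (12,-11,12)→(12,11,12)
−g: reduced (well bottom): (12,11,12) with a≤c, −a<b≤a
flip sign back: reduced form of g is (-12,-11,-12)
reduced forms (9, -7, 14) vs (-12, -11, -12) ⇒ inequivalent

no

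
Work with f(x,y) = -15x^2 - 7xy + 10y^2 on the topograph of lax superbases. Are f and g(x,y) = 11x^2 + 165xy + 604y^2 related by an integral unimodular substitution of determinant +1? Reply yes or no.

D₁ = 649, D₂ = 649
river cycle of f (length 34): (10, 7, -15), (-15, 23, 2), (2, 25, -3), (-3, 23, 10), (10, 17, -9), (-9, 19, 8), (8, 13, -15), (-15, 17, 6), (6, 19, -12), (-12, 5, 13), … (24 more)
river cycle of g (length 34): (11, 11, -12), (-12, 13, 10), (10, 7, -15), (-15, 23, 2), (2, 25, -3), (-3, 23, 10), (10, 17, -9), (-9, 19, 8), (8, 13, -15), (-15, 17, 6), … (24 more)
cycles coincide ⇒ equivalent

yes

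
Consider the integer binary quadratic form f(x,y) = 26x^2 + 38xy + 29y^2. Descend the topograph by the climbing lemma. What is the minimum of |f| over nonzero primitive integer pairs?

translate: b→-14 (≡38 mod 52), so (26,38,29)→(26,-14,17)
flip: (26,-14,17)→(17,14,26)
reduced (well bottom): (17,14,26) with a≤c, −a<b≤a
well minimum = a = 17

17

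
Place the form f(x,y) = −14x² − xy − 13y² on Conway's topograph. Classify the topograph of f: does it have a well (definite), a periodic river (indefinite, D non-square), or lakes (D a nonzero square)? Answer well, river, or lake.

D = b²−4ac = (-1)² − 4·(-14)·(-13) = -727
D < 0 ⇒ definite ⇒ every region one sign ⇒ single well

well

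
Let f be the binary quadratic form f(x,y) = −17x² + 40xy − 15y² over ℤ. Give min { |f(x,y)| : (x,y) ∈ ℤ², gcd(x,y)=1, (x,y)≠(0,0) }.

descent: ρ → (-15,20,3)  [lands on river]
river: ρ → (3,22,-8)
river: ρ → (-8,10,15)
river: ρ → (15,20,-3)
river: ρ → (-3,22,8)
river: ρ → (8,10,-15)
closes: descent 1, river 6
min |a| on river = 3

3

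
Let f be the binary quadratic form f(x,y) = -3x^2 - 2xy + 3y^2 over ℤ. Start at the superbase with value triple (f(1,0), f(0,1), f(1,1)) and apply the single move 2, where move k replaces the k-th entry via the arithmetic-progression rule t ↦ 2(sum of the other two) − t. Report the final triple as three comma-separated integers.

start (-3,3,-2) = (f(1,0),f(0,1),f(1,1))
replace slot 2: 2·((-3)+(-2)) − 3 = -13 → (-3,-13,-2)

-3,-13,-2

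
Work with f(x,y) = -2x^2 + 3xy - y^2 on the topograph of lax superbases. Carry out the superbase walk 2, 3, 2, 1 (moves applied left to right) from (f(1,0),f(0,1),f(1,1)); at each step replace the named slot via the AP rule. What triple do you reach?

start (-2,-1,0) = (f(1,0),f(0,1),f(1,1))
replace slot 2: 2·((-2)+0) − (-1) = -3 → (-2,-3,0)
replace slot 3: 2·((-2)+(-3)) − 0 = -10 → (-2,-3,-10)
replace slot 2: 2·((-2)+(-10)) − (-3) = -21 → (-2,-21,-10)
replace slot 1: 2·((-21)+(-10)) − (-2) = -60 → (-60,-21,-10)

-60,-21,-10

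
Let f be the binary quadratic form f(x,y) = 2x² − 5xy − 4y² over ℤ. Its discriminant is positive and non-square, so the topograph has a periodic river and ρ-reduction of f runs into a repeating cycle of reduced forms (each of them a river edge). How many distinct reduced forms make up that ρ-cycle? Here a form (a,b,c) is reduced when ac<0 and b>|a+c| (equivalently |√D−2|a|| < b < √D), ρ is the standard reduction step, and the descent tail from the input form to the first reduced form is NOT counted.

D = 57, ⌊√D⌋ = 7
descent: ρ → (-4,5,2)  [lands on river]
river: ρ → (2,7,-1)
river: ρ → (-1,7,2)
river: ρ → (2,5,-4)
river: ρ → (-4,3,3)
river: ρ → (3,3,-4)
ρ-cycle length = 6 (tail of 1 descent step not counted)

6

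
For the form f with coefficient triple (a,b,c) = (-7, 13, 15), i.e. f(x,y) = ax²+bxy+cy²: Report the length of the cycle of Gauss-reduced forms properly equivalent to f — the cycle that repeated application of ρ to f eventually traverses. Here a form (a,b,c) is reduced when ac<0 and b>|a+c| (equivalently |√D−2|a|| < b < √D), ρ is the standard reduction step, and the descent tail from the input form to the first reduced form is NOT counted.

D = 589, ⌊√D⌋ = 24
river: ρ → (15,17,-5)
river: ρ → (-5,23,3)
river: ρ → (3,19,-19)
river: ρ → (-19,19,3)
river: ρ → (3,23,-5)
river: ρ → (-5,17,15)
river: ρ → (15,13,-7)
river: ρ → (-7,15,13)
river: ρ → (13,11,-9)
river: ρ → (-9,7,15)
river: ρ → (15,23,-1)
river: ρ → (-1,23,15)
river: ρ → (15,7,-9)
river: ρ → (-9,11,13)
river: ρ → (13,15,-7)
river: ρ → (-7,13,15)
ρ-cycle length = 16 (tail of 0 descent steps not counted)

16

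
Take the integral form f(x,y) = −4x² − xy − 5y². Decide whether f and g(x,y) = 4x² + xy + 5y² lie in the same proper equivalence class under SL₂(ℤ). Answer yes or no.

D₁ = -79, D₂ = -79
f is negative-definite; reduce −f:
−f: reduced (well bottom): (4,1,5) with a≤c, −a<b≤a
flip sign back: reduced form of f is (-4,-1,-5)
g: reduced (well bottom): (4,1,5) with a≤c, −a<b≤a
reduced forms (-4, -1, -5) vs (4, 1, 5) ⇒ inequivalent

no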